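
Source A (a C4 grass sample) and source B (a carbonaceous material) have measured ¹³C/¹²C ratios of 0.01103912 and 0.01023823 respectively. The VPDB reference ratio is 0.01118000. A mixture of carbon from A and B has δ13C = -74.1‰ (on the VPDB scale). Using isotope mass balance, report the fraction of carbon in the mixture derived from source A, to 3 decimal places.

0.142

δ_A = (0.01103912/0.01118000 − 1)×1000 = (0.987399 − 1)×1000 = -12.601‰
δ_B = (0.01023823/0.01118000 − 1)×1000 = (0.915763 − 1)×1000 = -84.237‰
f_A = (δ_mix − δ_B)/(δ_A − δ_B) = (-74.1 − (-84.237))/(-12.601 − (-84.237))
f_A = 10.137 / 71.636 = 0.1415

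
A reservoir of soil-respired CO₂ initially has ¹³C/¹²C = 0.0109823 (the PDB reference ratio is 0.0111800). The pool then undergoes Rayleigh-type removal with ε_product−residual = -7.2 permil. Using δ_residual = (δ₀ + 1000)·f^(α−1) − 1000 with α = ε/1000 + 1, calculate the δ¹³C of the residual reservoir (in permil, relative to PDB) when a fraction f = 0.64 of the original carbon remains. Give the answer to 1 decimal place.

δ₀ = (0.0109823/0.0111800 − 1)×1000 = (0.982317 − 1)×1000 = -17.683 permil
α − 1 = ε/1000 = -0.0072
f^(α−1) = 0.64^(-0.0072) = 1.003218
δ_res = (-17.683 + 1000) × 1.003218 − 1000 = 985.478 − 1000 = -14.52 permil

-14.5 permil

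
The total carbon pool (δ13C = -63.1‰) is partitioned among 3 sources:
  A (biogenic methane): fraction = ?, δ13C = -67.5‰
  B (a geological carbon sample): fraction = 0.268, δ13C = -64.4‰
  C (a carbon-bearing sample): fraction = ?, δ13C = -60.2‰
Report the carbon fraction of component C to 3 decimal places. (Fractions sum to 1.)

Let f_C and f_A be the unknown fractions; fractions sum to 1 so f_C + f_A = 0.732.
Mass balance: Σ fᵢ·δᵢ = δ_bulk ⇒ f_C·(-60.2) + f_A·(-67.5) = -63.1 − (-17.259) = -45.841
Substitute f_A = 0.732 − f_C:
f_C·(-60.2 − -67.5) = -45.841 − 0.732×(-67.5) = 3.569
f_C = 3.569 / 7.3 = 0.4889

0.489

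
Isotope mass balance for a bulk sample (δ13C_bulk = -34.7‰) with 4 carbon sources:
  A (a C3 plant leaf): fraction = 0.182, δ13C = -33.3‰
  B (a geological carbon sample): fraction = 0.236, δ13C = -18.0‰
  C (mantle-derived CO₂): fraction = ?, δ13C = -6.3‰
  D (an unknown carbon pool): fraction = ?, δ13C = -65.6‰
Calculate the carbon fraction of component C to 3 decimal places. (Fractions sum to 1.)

0.233

Let f_C and f_D be the unknown fractions; fractions sum to 1 so f_C + f_D = 0.582.
Mass balance: Σ fᵢ·δᵢ = δ_bulk ⇒ f_C·(-6.3) + f_D·(-65.6) = -34.7 − (-10.309) = -24.391
Substitute f_D = 0.582 − f_C:
f_C·(-6.3 − -65.6) = -24.391 − 0.582×(-65.6) = 13.788
f_C = 13.788 / 59.3 = 0.2325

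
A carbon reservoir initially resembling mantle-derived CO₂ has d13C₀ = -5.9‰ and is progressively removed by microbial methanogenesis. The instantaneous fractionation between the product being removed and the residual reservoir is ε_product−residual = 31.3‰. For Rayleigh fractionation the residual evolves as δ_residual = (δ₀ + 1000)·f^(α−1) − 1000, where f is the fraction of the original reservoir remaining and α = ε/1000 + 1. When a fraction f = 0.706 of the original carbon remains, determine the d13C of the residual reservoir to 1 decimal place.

-16.7‰

Rayleigh residual: δ_res = (δ₀ + 1000)·f^(α−1) − 1000
α = ε/1000 + 1 = 1.03130, so α − 1 = 0.03130
f^(α−1) = 0.706^(0.03130) = 0.989162
δ_res = (-5.9 + 1000) × 0.989162 − 1000 = 983.326 − 1000 = -16.67‰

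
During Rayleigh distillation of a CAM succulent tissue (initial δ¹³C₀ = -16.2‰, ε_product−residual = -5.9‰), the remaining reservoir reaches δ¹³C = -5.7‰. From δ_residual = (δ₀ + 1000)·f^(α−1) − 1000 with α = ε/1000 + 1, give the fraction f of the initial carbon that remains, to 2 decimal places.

α − 1 = ε/1000 = -0.0059
(δ_res + 1000)/(δ₀ + 1000) = (-5.7 + 1000)/(-16.2 + 1000) = 994.3/983.8 = 1.010673
f = 1.010673^(1/-0.0059) = exp(ln(1.010673)/-0.0059) = exp(0.01062/-0.0059)
f = exp(-1.7994) = 0.1654

0.17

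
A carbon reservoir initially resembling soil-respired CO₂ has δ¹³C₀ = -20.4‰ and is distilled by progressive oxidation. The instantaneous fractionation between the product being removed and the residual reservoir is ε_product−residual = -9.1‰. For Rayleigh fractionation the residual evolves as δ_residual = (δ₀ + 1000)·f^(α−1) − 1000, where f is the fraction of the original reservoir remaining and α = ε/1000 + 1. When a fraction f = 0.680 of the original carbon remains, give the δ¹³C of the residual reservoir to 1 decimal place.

-17.0‰

Rayleigh residual: δ_res = (δ₀ + 1000)·f^(α−1) − 1000
α = ε/1000 + 1 = 0.99090, so α − 1 = -0.00910
f^(α−1) = 0.680^(-0.00910) = 1.003516
δ_res = (-20.4 + 1000) × 1.003516 − 1000 = 983.044 − 1000 = -16.96‰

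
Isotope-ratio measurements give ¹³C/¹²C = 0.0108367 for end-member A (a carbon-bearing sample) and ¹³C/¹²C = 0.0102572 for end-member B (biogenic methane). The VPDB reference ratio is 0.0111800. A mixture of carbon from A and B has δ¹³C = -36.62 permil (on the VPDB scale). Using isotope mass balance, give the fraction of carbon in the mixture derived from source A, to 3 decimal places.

δ_A = (0.0108367/0.0111800 − 1)×1000 = (0.969293 − 1)×1000 = -30.707 permil
δ_B = (0.0102572/0.0111800 − 1)×1000 = (0.917460 − 1)×1000 = -82.540 permil
f_A = (δ_mix − δ_B)/(δ_A − δ_B) = (-36.62 − (-82.540))/(-30.707 − (-82.540))
f_A = 45.920 / 51.834 = 0.8859

0.886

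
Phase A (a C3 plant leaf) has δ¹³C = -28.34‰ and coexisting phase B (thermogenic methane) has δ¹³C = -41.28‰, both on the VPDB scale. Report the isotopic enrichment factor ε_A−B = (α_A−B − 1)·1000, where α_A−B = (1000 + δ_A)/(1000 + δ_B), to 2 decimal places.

13.50‰

α_A−B = (1000 + -28.34) / (1000 + -41.28) = 971.66 / 958.72 = 1.013497
ε_A−B = (1.013497 − 1) × 1000 = 13.497‰
(The approximation ε ≈ δ_A − δ_B would give 12.94‰.)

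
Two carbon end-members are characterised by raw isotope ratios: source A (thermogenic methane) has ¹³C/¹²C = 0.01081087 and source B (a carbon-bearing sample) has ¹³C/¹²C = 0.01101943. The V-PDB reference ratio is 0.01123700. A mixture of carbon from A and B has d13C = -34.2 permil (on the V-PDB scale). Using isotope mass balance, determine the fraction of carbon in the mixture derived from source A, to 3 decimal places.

0.799

δ_A = (0.01081087/0.01123700 − 1)×1000 = (0.962078 − 1)×1000 = -37.922 permil
δ_B = (0.01101943/0.01123700 − 1)×1000 = (0.980638 − 1)×1000 = -19.362 permil
f_A = (δ_mix − δ_B)/(δ_A − δ_B) = (-34.2 − (-19.362))/(-37.922 − (-19.362))
f_A = -14.838 / -18.560 = 0.7995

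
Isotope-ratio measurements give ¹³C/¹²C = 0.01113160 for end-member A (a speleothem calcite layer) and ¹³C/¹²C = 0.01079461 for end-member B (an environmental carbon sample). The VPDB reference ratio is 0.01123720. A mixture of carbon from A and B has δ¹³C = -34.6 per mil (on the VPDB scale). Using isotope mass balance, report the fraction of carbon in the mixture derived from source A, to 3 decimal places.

0.160

δ_A = (0.01113160/0.01123720 − 1)×1000 = (0.990603 − 1)×1000 = -9.397 per mil
δ_B = (0.01079461/0.01123720 − 1)×1000 = (0.960614 − 1)×1000 = -39.386 per mil
f_A = (δ_mix − δ_B)/(δ_A − δ_B) = (-34.6 − (-39.386))/(-9.397 − (-39.386))
f_A = 4.786 / 29.989 = 0.1596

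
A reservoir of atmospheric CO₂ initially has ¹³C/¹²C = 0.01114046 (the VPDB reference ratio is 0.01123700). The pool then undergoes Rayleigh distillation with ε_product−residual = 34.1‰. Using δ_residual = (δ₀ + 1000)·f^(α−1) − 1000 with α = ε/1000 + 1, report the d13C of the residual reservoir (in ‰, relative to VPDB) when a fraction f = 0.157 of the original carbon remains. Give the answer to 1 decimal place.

δ₀ = (0.01114046/0.01123700 − 1)×1000 = (0.991409 − 1)×1000 = -8.591‰
α − 1 = ε/1000 = 0.0341
f^(α−1) = 0.157^(0.0341) = 0.938815
δ_res = (-8.591 + 1000) × 0.938815 − 1000 = 930.750 − 1000 = -69.25‰

-69.3‰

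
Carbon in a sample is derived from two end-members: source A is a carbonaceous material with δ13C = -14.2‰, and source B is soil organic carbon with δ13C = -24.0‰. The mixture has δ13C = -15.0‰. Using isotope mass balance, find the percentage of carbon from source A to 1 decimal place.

91.8%

δ_mix = f_A·δ_A + (1 − f_A)·δ_B  ⇒  f_A = (δ_mix − δ_B)/(δ_A − δ_B)
f_A = (-15.0 − (-24.0)) / (-14.2 − (-24.0))
f_A = 9.0 / 9.8 = 0.9184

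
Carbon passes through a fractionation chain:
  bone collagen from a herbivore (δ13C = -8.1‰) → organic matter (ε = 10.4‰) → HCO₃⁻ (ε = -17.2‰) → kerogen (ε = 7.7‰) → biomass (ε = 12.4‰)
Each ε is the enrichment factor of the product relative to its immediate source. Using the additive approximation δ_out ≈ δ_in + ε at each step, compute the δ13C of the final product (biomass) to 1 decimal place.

step 1: δ ≈ -8.1 + (10.4) = 2.3‰
step 2: δ ≈ 2.3 + (-17.2) = -14.9‰
step 3: δ ≈ -14.9 + (7.7) = -7.2‰
step 4: δ ≈ -7.2 + (12.4) = 5.2‰

5.2‰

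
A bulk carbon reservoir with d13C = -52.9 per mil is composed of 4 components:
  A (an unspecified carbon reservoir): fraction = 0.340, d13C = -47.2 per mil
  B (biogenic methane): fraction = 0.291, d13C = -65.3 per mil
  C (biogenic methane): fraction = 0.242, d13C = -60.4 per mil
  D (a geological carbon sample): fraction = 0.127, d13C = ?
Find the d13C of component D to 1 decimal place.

Isotope mass balance: δ_bulk = Σ fᵢ·δᵢ.
-52.9 = 0.340×(-47.2) + 0.291×(-65.3) + 0.242×(-60.4) + 0.127×δ_D
0.127·δ_D = -52.9 − (-49.667) = -3.233
δ_D = -3.233 / 0.127 = -25.46 per mil

-25.5 per mil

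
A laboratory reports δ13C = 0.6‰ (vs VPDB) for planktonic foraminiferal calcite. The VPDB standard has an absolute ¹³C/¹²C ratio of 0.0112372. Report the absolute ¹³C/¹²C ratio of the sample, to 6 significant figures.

R_sample = R_standard × (δ13C/1000 + 1)
R_sample = 0.0112372 × (0.6/1000 + 1) = 0.0112372 × 1.000600
R_sample = 0.0112439

0.0112439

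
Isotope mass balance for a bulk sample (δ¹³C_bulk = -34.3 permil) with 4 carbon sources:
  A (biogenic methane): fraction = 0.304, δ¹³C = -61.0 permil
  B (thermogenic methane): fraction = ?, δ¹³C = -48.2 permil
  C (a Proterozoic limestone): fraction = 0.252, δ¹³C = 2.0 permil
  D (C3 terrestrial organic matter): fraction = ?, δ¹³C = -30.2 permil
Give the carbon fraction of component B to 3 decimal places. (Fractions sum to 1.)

0.158

Let f_B and f_D be the unknown fractions; fractions sum to 1 so f_B + f_D = 0.444.
Mass balance: Σ fᵢ·δᵢ = δ_bulk ⇒ f_B·(-48.2) + f_D·(-30.2) = -34.3 − (-18.040) = -16.260
Substitute f_D = 0.444 − f_B:
f_B·(-48.2 − -30.2) = -16.260 − 0.444×(-30.2) = -2.851
f_B = -2.851 / -18.0 = 0.1584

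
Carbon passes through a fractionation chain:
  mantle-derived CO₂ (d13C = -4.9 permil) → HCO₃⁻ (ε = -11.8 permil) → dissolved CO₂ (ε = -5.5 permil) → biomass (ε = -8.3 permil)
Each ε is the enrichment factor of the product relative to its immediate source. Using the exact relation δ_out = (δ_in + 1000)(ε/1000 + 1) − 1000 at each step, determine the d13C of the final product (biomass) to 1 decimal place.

-30.2 permil

step 1: δ = (-4.90 + 1000)·(-11.8/1000 + 1) − 1000 = -16.64 permil
step 2: δ = (-16.64 + 1000)·(-5.5/1000 + 1) − 1000 = -22.05 permil
step 3: δ = (-22.05 + 1000)·(-8.3/1000 + 1) − 1000 = -30.17 permil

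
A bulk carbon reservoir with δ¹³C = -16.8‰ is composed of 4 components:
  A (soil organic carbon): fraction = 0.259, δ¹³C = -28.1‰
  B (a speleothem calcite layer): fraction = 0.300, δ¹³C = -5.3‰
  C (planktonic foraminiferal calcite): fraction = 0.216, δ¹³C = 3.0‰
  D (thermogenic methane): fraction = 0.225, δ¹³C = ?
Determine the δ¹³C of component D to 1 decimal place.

-38.1‰

Isotope mass balance: δ_bulk = Σ fᵢ·δᵢ.
-16.8 = 0.259×(-28.1) + 0.300×(-5.3) + 0.216×(3.0) + 0.225×δ_D
0.225·δ_D = -16.8 − (-8.220) = -8.580
δ_D = -8.580 / 0.225 = -38.13‰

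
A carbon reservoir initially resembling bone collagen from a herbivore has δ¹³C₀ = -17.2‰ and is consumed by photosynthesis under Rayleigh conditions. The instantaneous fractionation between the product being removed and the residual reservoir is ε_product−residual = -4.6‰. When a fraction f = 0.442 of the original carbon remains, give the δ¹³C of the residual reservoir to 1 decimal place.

-13.5‰

Rayleigh residual: δ_res = (δ₀ + 1000)·f^(α−1) − 1000
α = ε/1000 + 1 = 0.99540, so α − 1 = -0.00460
f^(α−1) = 0.442^(-0.00460) = 1.003763
δ_res = (-17.2 + 1000) × 1.003763 − 1000 = 986.498 − 1000 = -13.50‰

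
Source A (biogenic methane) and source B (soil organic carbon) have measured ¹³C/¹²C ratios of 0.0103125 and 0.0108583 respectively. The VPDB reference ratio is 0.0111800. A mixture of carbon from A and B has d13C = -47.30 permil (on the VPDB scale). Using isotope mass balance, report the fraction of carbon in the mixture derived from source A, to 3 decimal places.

δ_A = (0.0103125/0.0111800 − 1)×1000 = (0.922406 − 1)×1000 = -77.594 permil
δ_B = (0.0108583/0.0111800 − 1)×1000 = (0.971225 − 1)×1000 = -28.775 permil
f_A = (δ_mix − δ_B)/(δ_A − δ_B) = (-47.30 − (-28.775))/(-77.594 − (-28.775))
f_A = -18.525 / -48.819 = 0.3795

0.379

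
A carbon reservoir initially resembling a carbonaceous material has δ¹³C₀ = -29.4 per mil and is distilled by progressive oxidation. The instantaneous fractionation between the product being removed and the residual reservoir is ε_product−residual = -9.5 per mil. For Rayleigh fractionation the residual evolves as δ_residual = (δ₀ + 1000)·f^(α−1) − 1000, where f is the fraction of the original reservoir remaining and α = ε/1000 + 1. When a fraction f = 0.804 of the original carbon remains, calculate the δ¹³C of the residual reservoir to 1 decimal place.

-27.4 per mil

Rayleigh residual: δ_res = (δ₀ + 1000)·f^(α−1) − 1000
α = ε/1000 + 1 = 0.99050, so α − 1 = -0.00950
f^(α−1) = 0.804^(-0.00950) = 1.002075
δ_res = (-29.4 + 1000) × 1.002075 − 1000 = 972.614 − 1000 = -27.39 per mil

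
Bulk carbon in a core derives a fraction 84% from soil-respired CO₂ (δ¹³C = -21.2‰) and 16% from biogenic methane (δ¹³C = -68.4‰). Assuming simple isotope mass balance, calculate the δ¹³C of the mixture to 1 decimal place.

δ_mix = f_A·δ_A + f_B·δ_B
δ_mix = 0.84 × (-21.2) + 0.16 × (-68.4)
δ_mix = -17.81 + -10.94 = -28.75‰

-28.8‰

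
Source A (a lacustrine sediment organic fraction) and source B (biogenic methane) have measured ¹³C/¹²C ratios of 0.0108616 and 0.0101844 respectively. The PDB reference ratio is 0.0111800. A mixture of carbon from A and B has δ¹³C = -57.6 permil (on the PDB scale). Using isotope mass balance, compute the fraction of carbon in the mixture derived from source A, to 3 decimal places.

0.519

δ_A = (0.0108616/0.0111800 − 1)×1000 = (0.971521 − 1)×1000 = -28.479 permil
δ_B = (0.0101844/0.0111800 − 1)×1000 = (0.910948 − 1)×1000 = -89.052 permil
f_A = (δ_mix − δ_B)/(δ_A − δ_B) = (-57.6 − (-89.052))/(-28.479 − (-89.052))
f_A = 31.452 / 60.572 = 0.5192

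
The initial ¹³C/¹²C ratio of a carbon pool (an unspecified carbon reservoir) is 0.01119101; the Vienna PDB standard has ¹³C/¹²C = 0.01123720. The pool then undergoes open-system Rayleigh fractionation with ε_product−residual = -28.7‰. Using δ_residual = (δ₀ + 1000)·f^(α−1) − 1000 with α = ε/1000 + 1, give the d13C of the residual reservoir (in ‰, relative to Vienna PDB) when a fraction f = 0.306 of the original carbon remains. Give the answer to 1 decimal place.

δ₀ = (0.01119101/0.01123720 − 1)×1000 = (0.995890 − 1)×1000 = -4.110‰
α − 1 = ε/1000 = -0.0287
f^(α−1) = 0.306^(-0.0287) = 1.034570
δ_res = (-4.110 + 1000) × 1.034570 − 1000 = 1030.317 − 1000 = 30.32‰

30.3‰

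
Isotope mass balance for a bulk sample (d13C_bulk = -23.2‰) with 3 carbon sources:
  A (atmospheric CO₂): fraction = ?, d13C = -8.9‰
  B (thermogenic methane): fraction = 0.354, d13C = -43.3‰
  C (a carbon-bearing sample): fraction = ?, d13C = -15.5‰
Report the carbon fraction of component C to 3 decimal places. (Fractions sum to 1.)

0.322

Let f_C and f_A be the unknown fractions; fractions sum to 1 so f_C + f_A = 0.646.
Mass balance: Σ fᵢ·δᵢ = δ_bulk ⇒ f_C·(-15.5) + f_A·(-8.9) = -23.2 − (-15.328) = -7.872
Substitute f_A = 0.646 − f_C:
f_C·(-15.5 − -8.9) = -7.872 − 0.646×(-8.9) = -2.122
f_C = -2.122 / -6.6 = 0.3216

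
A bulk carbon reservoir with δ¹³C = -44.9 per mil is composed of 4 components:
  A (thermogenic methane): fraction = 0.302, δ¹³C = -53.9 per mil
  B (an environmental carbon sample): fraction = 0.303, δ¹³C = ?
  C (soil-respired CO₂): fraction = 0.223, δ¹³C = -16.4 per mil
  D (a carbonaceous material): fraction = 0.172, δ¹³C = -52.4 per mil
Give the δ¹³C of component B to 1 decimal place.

-52.6 per mil

Isotope mass balance: δ_bulk = Σ fᵢ·δᵢ.
-44.9 = 0.302×(-53.9) + 0.303×δ_B + 0.223×(-16.4) + 0.172×(-52.4)
0.303·δ_B = -44.9 − (-28.948) = -15.952
δ_B = -15.952 / 0.303 = -52.65 per mil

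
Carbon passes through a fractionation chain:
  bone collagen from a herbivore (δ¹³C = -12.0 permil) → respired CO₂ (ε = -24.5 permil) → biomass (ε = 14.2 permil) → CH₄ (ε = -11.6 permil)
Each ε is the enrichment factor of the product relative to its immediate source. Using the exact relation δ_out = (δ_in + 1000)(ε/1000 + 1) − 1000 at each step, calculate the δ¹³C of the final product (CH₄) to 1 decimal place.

step 1: δ = (-12.00 + 1000)·(-24.5/1000 + 1) − 1000 = -36.21 permil
step 2: δ = (-36.21 + 1000)·(14.2/1000 + 1) − 1000 = -22.52 permil
step 3: δ = (-22.52 + 1000)·(-11.6/1000 + 1) − 1000 = -33.86 permil

-33.9 permil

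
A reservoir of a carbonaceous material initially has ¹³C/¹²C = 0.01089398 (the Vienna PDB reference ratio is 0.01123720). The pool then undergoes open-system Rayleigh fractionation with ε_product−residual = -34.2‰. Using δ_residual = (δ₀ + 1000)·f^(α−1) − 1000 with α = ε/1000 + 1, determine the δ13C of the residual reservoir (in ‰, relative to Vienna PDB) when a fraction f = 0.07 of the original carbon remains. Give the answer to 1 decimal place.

61.8‰

δ₀ = (0.01089398/0.01123720 − 1)×1000 = (0.969457 − 1)×1000 = -30.543‰
α − 1 = ε/1000 = -0.0342
f^(α−1) = 0.07^(-0.0342) = 1.095211
δ_res = (-30.543 + 1000) × 1.095211 − 1000 = 1061.759 − 1000 = 61.76‰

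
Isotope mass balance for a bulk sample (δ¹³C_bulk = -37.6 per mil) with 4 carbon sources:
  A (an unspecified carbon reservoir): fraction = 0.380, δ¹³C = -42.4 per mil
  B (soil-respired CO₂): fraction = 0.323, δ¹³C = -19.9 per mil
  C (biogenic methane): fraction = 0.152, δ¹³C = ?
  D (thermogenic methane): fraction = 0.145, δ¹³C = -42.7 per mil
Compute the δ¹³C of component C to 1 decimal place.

-58.3 per mil

Isotope mass balance: δ_bulk = Σ fᵢ·δᵢ.
-37.6 = 0.380×(-42.4) + 0.323×(-19.9) + 0.152×δ_C + 0.145×(-42.7)
0.152·δ_C = -37.6 − (-28.731) = -8.869
δ_C = -8.869 / 0.152 = -58.35 per mil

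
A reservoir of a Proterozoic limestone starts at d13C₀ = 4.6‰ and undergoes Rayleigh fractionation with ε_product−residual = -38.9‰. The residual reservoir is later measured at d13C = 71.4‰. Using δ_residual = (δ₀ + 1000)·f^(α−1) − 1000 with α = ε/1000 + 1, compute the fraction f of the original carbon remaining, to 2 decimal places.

0.19

α − 1 = ε/1000 = -0.0389
(δ_res + 1000)/(δ₀ + 1000) = (71.4 + 1000)/(4.6 + 1000) = 1071.4/1004.6 = 1.066494
f = 1.066494^(1/-0.0389) = exp(ln(1.066494)/-0.0389) = exp(0.06438/-0.0389)
f = exp(-1.6549) = 0.1911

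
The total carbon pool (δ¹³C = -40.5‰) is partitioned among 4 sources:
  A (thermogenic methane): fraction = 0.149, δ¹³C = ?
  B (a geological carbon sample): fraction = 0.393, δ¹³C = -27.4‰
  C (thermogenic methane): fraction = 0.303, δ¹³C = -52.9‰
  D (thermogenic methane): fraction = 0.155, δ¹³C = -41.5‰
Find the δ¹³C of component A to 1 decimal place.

Isotope mass balance: δ_bulk = Σ fᵢ·δᵢ.
-40.5 = 0.149×δ_A + 0.393×(-27.4) + 0.303×(-52.9) + 0.155×(-41.5)
0.149·δ_A = -40.5 − (-33.229) = -7.271
δ_A = -7.271 / 0.149 = -48.80‰

-48.8‰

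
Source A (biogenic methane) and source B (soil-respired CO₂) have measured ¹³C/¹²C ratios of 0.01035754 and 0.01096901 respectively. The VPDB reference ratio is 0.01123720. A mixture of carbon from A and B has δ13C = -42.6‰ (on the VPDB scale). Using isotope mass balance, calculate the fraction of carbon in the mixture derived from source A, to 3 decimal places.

δ_A = (0.01035754/0.01123720 − 1)×1000 = (0.921719 − 1)×1000 = -78.281‰
δ_B = (0.01096901/0.01123720 − 1)×1000 = (0.976134 − 1)×1000 = -23.866‰
f_A = (δ_mix − δ_B)/(δ_A − δ_B) = (-42.6 − (-23.866))/(-78.281 − (-23.866))
f_A = -18.734 / -54.415 = 0.3443

0.344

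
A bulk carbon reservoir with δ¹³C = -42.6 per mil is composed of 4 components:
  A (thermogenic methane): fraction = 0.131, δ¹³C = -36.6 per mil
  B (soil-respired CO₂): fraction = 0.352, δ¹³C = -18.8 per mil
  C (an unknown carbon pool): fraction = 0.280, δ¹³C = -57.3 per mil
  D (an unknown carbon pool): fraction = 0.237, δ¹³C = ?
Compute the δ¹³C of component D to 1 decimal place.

-63.9 per mil

Isotope mass balance: δ_bulk = Σ fᵢ·δᵢ.
-42.6 = 0.131×(-36.6) + 0.352×(-18.8) + 0.280×(-57.3) + 0.237×δ_D
0.237·δ_D = -42.6 − (-27.456) = -15.144
δ_D = -15.144 / 0.237 = -63.90 per mil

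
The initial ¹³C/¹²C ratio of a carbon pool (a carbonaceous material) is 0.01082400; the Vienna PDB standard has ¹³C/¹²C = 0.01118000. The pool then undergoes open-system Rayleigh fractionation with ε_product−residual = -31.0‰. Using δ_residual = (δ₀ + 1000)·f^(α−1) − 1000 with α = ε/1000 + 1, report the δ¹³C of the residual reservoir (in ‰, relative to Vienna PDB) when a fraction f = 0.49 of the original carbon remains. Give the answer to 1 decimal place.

δ₀ = (0.01082400/0.01118000 − 1)×1000 = (0.968157 − 1)×1000 = -31.843‰
α − 1 = ε/1000 = -0.0310
f^(α−1) = 0.49^(-0.0310) = 1.022360
δ_res = (-31.843 + 1000) × 1.022360 − 1000 = 989.806 − 1000 = -10.19‰

-10.2‰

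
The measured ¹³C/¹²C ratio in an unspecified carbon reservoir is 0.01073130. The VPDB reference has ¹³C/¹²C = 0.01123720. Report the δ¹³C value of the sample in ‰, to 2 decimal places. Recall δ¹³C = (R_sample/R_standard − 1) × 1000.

δ¹³C = (R_sample / R_standard − 1) × 1000
R_sample / R_standard = 0.01073130 / 0.01123720 = 0.954980
δ¹³C = (0.954980 − 1) × 1000 = -45.020‰

-45.02‰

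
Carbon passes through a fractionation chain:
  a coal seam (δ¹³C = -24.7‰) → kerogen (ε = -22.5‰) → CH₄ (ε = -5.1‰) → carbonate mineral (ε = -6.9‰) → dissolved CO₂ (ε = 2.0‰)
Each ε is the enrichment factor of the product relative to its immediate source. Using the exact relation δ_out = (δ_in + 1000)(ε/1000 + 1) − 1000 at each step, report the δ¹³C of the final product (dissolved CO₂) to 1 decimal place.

-56.2‰

step 1: δ = (-24.70 + 1000)·(-22.5/1000 + 1) − 1000 = -46.64‰
step 2: δ = (-46.64 + 1000)·(-5.1/1000 + 1) − 1000 = -51.51‰
step 3: δ = (-51.51 + 1000)·(-6.9/1000 + 1) − 1000 = -58.05‰
step 4: δ = (-58.05 + 1000)·(2.0/1000 + 1) − 1000 = -56.17‰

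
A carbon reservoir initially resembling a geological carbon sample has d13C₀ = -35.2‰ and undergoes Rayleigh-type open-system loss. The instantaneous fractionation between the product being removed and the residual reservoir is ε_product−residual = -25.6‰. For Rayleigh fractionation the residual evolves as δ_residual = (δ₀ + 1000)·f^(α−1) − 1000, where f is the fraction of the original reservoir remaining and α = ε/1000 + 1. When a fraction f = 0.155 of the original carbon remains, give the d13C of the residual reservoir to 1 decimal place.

12.0‰

Rayleigh residual: δ_res = (δ₀ + 1000)·f^(α−1) − 1000
α = ε/1000 + 1 = 0.97440, so α − 1 = -0.02560
f^(α−1) = 0.155^(-0.02560) = 1.048884
δ_res = (-35.2 + 1000) × 1.048884 − 1000 = 1011.963 − 1000 = 11.96‰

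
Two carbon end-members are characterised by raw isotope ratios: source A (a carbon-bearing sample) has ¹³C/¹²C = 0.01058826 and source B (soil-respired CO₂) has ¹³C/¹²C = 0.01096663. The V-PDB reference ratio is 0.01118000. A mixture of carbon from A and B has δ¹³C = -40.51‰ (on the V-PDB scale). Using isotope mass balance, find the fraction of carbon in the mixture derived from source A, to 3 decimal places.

δ_A = (0.01058826/0.01118000 − 1)×1000 = (0.947072 − 1)×1000 = -52.928‰
δ_B = (0.01096663/0.01118000 − 1)×1000 = (0.980915 − 1)×1000 = -19.085‰
f_A = (δ_mix − δ_B)/(δ_A − δ_B) = (-40.51 − (-19.085))/(-52.928 − (-19.085))
f_A = -21.425 / -33.843 = 0.6331

0.633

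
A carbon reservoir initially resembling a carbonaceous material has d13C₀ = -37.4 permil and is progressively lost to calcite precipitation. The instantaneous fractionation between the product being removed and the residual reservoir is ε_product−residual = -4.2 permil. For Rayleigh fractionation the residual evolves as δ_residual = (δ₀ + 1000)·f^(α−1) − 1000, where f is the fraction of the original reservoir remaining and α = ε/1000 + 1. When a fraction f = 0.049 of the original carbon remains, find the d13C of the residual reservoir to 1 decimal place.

-25.1 permil

Rayleigh residual: δ_res = (δ₀ + 1000)·f^(α−1) − 1000
α = ε/1000 + 1 = 0.99580, so α − 1 = -0.00420
f^(α−1) = 0.049^(-0.00420) = 1.012747
δ_res = (-37.4 + 1000) × 1.012747 − 1000 = 974.871 − 1000 = -25.13 permil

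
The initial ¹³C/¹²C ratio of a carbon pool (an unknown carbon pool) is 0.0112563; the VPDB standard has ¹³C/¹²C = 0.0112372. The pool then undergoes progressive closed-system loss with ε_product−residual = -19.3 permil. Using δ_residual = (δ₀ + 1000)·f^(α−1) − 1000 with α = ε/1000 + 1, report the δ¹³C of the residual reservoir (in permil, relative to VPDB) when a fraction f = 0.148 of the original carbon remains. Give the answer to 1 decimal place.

δ₀ = (0.0112563/0.0112372 − 1)×1000 = (1.001700 − 1)×1000 = 1.700 permil
α − 1 = ε/1000 = -0.0193
f^(α−1) = 0.148^(-0.0193) = 1.037562
δ_res = (1.700 + 1000) × 1.037562 − 1000 = 1039.325 − 1000 = 39.33 permil

39.3 permil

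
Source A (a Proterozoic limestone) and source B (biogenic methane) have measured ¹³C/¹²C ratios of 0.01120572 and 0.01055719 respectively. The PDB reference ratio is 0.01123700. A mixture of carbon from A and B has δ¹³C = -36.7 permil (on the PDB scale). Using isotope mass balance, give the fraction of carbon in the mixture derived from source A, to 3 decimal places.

δ_A = (0.01120572/0.01123700 − 1)×1000 = (0.997216 − 1)×1000 = -2.784 permil
δ_B = (0.01055719/0.01123700 − 1)×1000 = (0.939503 − 1)×1000 = -60.497 permil
f_A = (δ_mix − δ_B)/(δ_A − δ_B) = (-36.7 − (-60.497))/(-2.784 − (-60.497))
f_A = 23.797 / 57.714 = 0.4123

0.412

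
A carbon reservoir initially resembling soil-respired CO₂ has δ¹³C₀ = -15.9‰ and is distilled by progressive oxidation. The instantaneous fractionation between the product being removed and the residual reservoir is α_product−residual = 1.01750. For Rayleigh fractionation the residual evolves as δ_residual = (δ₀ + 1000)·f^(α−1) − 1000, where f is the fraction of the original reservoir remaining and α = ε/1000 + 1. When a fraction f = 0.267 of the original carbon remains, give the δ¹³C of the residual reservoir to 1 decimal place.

Rayleigh residual: δ_res = (δ₀ + 1000)·f^(α−1) − 1000
α − 1 = 0.01750
f^(α−1) = 0.267^(0.01750) = 0.977156
δ_res = (-15.9 + 1000) × 0.977156 − 1000 = 961.619 − 1000 = -38.38‰

-38.4‰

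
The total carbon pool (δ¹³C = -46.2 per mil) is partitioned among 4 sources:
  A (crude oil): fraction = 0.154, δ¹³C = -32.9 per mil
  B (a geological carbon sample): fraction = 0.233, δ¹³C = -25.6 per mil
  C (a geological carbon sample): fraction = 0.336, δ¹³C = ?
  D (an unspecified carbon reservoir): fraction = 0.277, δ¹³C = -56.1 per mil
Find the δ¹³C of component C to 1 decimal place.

-58.4 per mil

Isotope mass balance: δ_bulk = Σ fᵢ·δᵢ.
-46.2 = 0.154×(-32.9) + 0.233×(-25.6) + 0.336×δ_C + 0.277×(-56.1)
0.336·δ_C = -46.2 − (-26.571) = -19.629
δ_C = -19.629 / 0.336 = -58.42 per mil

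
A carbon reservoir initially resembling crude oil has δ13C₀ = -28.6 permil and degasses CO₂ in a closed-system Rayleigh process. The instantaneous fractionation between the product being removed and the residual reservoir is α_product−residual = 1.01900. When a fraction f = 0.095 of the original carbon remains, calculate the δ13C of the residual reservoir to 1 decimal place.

Rayleigh residual: δ_res = (δ₀ + 1000)·f^(α−1) − 1000
α − 1 = 0.01900
f^(α−1) = 0.095^(0.01900) = 0.956262
δ_res = (-28.6 + 1000) × 0.956262 − 1000 = 928.913 − 1000 = -71.09 permil

-71.1 permil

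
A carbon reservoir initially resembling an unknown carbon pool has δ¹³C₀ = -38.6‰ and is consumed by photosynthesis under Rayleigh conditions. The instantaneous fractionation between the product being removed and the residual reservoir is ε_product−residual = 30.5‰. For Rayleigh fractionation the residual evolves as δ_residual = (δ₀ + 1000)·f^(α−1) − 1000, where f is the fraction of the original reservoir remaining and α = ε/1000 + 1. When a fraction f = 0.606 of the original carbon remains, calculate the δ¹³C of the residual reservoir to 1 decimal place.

-53.2‰

Rayleigh residual: δ_res = (δ₀ + 1000)·f^(α−1) − 1000
α = ε/1000 + 1 = 1.03050, so α − 1 = 0.03050
f^(α−1) = 0.606^(0.03050) = 0.984839
δ_res = (-38.6 + 1000) × 0.984839 − 1000 = 946.825 − 1000 = -53.18‰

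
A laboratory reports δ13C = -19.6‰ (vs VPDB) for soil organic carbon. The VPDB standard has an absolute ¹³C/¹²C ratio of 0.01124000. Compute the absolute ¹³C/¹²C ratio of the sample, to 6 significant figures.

R_sample = R_standard × (δ13C/1000 + 1)
R_sample = 0.01124000 × (-19.6/1000 + 1) = 0.01124000 × 0.980400
R_sample = 0.0110197

0.0110197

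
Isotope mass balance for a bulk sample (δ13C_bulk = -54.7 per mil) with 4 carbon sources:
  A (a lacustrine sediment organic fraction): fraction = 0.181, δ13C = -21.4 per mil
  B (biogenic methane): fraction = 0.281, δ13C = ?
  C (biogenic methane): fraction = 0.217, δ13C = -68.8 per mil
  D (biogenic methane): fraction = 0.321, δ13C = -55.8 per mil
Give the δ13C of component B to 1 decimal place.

-64.0 per mil

Isotope mass balance: δ_bulk = Σ fᵢ·δᵢ.
-54.7 = 0.181×(-21.4) + 0.281×δ_B + 0.217×(-68.8) + 0.321×(-55.8)
0.281·δ_B = -54.7 − (-36.715) = -17.985
δ_B = -17.985 / 0.281 = -64.00 per mil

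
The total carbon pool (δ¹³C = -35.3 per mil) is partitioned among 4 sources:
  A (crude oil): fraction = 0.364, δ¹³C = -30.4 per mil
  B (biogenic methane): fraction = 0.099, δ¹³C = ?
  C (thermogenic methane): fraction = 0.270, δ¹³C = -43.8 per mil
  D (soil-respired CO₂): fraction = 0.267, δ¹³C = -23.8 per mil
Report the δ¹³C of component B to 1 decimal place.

Isotope mass balance: δ_bulk = Σ fᵢ·δᵢ.
-35.3 = 0.364×(-30.4) + 0.099×δ_B + 0.270×(-43.8) + 0.267×(-23.8)
0.099·δ_B = -35.3 − (-29.246) = -6.054
δ_B = -6.054 / 0.099 = -61.15 per mil

-61.1 per mil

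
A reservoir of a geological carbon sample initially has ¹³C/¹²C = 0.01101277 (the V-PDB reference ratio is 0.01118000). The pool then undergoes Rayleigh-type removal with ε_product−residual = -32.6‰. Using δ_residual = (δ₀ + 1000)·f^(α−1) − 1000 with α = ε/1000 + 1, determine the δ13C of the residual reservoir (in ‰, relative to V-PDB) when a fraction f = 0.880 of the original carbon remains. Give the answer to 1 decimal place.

-10.8‰

δ₀ = (0.01101277/0.01118000 − 1)×1000 = (0.985042 − 1)×1000 = -14.958‰
α − 1 = ε/1000 = -0.0326
f^(α−1) = 0.880^(-0.0326) = 1.004176
δ_res = (-14.958 + 1000) × 1.004176 − 1000 = 989.156 − 1000 = -10.84‰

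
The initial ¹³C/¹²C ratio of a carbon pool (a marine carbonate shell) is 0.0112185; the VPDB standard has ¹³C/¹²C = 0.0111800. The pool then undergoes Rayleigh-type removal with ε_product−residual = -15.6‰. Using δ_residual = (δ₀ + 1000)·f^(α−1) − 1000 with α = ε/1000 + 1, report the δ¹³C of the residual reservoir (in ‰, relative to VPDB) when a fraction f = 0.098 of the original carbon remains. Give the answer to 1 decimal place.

40.5‰

δ₀ = (0.0112185/0.0111800 − 1)×1000 = (1.003444 − 1)×1000 = 3.444‰
α − 1 = ε/1000 = -0.0156
f^(α−1) = 0.098^(-0.0156) = 1.036900
δ_res = (3.444 + 1000) × 1.036900 − 1000 = 1040.471 − 1000 = 40.47‰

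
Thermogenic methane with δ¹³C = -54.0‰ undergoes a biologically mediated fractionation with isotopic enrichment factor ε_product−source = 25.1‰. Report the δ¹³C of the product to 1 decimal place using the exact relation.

Exactly, δ_product = (δ_source + 1000)·(ε/1000 + 1) − 1000.
δ_product = (-54.0 + 1000) × (25.1/1000 + 1) − 1000
δ_product = -30.26‰

-30.3‰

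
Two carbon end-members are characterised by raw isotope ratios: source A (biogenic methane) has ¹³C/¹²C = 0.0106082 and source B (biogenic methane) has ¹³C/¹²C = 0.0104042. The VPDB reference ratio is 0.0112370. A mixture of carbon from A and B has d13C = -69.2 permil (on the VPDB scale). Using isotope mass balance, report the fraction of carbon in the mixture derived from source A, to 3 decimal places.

δ_A = (0.0106082/0.0112370 − 1)×1000 = (0.944042 − 1)×1000 = -55.958 permil
δ_B = (0.0104042/0.0112370 − 1)×1000 = (0.925888 − 1)×1000 = -74.112 permil
f_A = (δ_mix − δ_B)/(δ_A − δ_B) = (-69.2 − (-74.112))/(-55.958 − (-74.112))
f_A = 4.912 / 18.154 = 0.2706

0.271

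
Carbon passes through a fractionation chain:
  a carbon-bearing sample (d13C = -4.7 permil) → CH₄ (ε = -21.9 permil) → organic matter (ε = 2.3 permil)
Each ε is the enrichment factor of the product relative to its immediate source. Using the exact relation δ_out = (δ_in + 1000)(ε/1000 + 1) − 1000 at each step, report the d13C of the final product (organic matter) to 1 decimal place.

-24.3 permil

step 1: δ = (-4.70 + 1000)·(-21.9/1000 + 1) − 1000 = -26.50 permil
step 2: δ = (-26.50 + 1000)·(2.3/1000 + 1) − 1000 = -24.26 permil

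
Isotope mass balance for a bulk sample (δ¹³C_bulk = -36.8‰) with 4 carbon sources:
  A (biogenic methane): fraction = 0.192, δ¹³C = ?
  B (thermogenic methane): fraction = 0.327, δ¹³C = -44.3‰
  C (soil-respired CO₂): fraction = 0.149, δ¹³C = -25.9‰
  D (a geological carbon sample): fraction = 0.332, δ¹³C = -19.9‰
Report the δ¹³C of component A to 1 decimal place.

Isotope mass balance: δ_bulk = Σ fᵢ·δᵢ.
-36.8 = 0.192×δ_A + 0.327×(-44.3) + 0.149×(-25.9) + 0.332×(-19.9)
0.192·δ_A = -36.8 − (-24.952) = -11.848
δ_A = -11.848 / 0.192 = -61.71‰

-61.7‰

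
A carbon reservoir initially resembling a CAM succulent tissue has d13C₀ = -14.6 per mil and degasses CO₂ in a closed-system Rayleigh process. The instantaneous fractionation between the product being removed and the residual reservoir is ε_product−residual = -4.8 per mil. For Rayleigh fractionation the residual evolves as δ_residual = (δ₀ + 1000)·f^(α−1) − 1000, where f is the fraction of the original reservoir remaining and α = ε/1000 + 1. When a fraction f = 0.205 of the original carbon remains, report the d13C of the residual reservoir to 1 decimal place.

Rayleigh residual: δ_res = (δ₀ + 1000)·f^(α−1) − 1000
α = ε/1000 + 1 = 0.99520, so α − 1 = -0.00480
f^(α−1) = 0.205^(-0.00480) = 1.007636
δ_res = (-14.6 + 1000) × 1.007636 − 1000 = 992.924 − 1000 = -7.08 per mil

-7.1 per mil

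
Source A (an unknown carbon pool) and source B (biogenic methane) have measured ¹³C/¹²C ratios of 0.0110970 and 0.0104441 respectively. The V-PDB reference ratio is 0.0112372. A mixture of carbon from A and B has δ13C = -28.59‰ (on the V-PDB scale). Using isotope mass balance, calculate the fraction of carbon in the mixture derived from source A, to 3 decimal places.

0.723

δ_A = (0.0110970/0.0112372 − 1)×1000 = (0.987524 − 1)×1000 = -12.476‰
δ_B = (0.0104441/0.0112372 − 1)×1000 = (0.929422 − 1)×1000 = -70.578‰
f_A = (δ_mix − δ_B)/(δ_A − δ_B) = (-28.59 − (-70.578))/(-12.476 − (-70.578))
f_A = 41.988 / 58.102 = 0.7227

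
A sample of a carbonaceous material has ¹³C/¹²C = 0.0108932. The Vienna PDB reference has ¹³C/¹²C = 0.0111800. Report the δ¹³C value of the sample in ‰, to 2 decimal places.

-25.65‰

δ¹³C = (R_sample / R_standard − 1) × 1000
R_sample / R_standard = 0.0108932 / 0.0111800 = 0.974347
δ¹³C = (0.974347 − 1) × 1000 = -25.653‰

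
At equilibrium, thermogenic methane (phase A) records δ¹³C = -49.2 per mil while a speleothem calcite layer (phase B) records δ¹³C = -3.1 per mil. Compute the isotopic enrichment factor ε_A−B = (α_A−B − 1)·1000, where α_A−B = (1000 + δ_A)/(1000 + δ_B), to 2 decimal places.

α_A−B = (1000 + -49.2) / (1000 + -3.1) = 950.8 / 996.9 = 0.953757
ε_A−B = (0.953757 − 1) × 1000 = -46.243 per mil
(The approximation ε ≈ δ_A − δ_B would give -46.1 per mil.)

-46.24 per mil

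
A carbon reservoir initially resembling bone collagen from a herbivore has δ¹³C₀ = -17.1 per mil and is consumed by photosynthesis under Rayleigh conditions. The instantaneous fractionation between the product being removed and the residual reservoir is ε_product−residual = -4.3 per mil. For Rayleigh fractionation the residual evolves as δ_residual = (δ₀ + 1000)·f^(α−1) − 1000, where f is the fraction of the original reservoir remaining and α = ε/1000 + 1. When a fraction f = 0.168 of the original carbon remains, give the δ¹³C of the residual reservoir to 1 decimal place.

Rayleigh residual: δ_res = (δ₀ + 1000)·f^(α−1) − 1000
α = ε/1000 + 1 = 0.99570, so α − 1 = -0.00430
f^(α−1) = 0.168^(-0.00430) = 1.007700
δ_res = (-17.1 + 1000) × 1.007700 − 1000 = 990.468 − 1000 = -9.53 per mil

-9.5 per mil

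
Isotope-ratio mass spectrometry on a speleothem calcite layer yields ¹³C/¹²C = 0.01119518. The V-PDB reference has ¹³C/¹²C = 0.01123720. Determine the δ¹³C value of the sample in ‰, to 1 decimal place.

δ¹³C = (R_sample / R_standard − 1) × 1000
R_sample / R_standard = 0.01119518 / 0.01123720 = 0.996261
δ¹³C = (0.996261 − 1) × 1000 = -3.74‰

-3.7‰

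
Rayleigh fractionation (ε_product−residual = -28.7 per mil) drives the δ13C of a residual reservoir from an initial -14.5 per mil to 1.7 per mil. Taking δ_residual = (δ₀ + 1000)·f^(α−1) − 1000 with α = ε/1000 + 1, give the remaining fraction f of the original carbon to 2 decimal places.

0.57

α − 1 = ε/1000 = -0.0287
(δ_res + 1000)/(δ₀ + 1000) = (1.7 + 1000)/(-14.5 + 1000) = 1001.7/985.5 = 1.016438
f = 1.016438^(1/-0.0287) = exp(ln(1.016438)/-0.0287) = exp(0.01630/-0.0287)
f = exp(-0.5681) = 0.5666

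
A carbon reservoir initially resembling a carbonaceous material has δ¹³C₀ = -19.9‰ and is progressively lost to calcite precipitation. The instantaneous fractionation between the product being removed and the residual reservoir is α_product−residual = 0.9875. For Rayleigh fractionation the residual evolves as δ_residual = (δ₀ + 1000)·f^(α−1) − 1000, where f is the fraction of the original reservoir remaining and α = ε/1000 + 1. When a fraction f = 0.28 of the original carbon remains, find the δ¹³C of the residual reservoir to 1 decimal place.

-4.2‰

Rayleigh residual: δ_res = (δ₀ + 1000)·f^(α−1) − 1000
α − 1 = -0.01250
f^(α−1) = 0.28^(-0.01250) = 1.016039
δ_res = (-19.9 + 1000) × 1.016039 − 1000 = 995.820 − 1000 = -4.18‰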